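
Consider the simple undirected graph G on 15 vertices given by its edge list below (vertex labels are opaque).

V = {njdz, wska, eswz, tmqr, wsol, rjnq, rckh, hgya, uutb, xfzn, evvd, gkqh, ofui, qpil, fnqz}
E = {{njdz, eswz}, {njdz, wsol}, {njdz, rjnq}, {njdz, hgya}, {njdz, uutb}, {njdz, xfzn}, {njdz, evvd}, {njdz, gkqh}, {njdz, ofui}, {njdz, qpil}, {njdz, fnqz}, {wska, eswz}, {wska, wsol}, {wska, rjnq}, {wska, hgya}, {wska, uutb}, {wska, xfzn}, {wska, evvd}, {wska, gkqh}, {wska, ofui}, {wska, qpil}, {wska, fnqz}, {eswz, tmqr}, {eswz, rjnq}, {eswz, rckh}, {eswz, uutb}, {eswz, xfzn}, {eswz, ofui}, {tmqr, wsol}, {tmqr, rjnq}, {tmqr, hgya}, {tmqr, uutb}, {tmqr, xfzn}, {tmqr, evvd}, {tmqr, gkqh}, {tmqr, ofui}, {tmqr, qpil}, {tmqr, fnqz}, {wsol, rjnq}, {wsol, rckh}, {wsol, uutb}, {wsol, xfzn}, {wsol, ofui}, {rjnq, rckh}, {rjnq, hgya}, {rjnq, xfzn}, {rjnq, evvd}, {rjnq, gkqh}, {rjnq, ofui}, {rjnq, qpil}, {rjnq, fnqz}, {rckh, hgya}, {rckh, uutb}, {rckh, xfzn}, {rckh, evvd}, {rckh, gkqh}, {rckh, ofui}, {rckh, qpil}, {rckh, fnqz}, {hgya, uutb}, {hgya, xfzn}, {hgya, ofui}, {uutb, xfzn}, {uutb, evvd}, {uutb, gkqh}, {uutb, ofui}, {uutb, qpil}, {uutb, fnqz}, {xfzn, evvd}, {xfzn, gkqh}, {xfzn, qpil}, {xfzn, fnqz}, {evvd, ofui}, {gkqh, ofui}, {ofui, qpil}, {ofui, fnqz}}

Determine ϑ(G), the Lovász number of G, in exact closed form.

7

Vertex njdz has 11 neighbors: eswz, wsol, rjnq, hgya, uutb, xfzn, evvd, gkqh, ofui, qpil, fnqz.
deg(uutb) = 13; N(uutb) = {njdz, wska, eswz, tmqr, wsol, rckh, hgya, xfzn, evvd, gkqh, ofui, qpil, fnqz}.
deg(tmqr) = 11; N(tmqr) = {eswz, wsol, rjnq, hgya, uutb, xfzn, evvd, gkqh, ofui, qpil, fnqz}.
Vertex gkqh has 8 neighbors: njdz, wska, tmqr, rjnq, rckh, uutb, xfzn, ofui.
4 parts of sizes [7, 4, 2, 2]; α(G) = 7 = ϑ (perfect).
≈ 7.000000000 (to 9 d.p.).
Check 7 ≤ 7 ≤ 7: collapsed.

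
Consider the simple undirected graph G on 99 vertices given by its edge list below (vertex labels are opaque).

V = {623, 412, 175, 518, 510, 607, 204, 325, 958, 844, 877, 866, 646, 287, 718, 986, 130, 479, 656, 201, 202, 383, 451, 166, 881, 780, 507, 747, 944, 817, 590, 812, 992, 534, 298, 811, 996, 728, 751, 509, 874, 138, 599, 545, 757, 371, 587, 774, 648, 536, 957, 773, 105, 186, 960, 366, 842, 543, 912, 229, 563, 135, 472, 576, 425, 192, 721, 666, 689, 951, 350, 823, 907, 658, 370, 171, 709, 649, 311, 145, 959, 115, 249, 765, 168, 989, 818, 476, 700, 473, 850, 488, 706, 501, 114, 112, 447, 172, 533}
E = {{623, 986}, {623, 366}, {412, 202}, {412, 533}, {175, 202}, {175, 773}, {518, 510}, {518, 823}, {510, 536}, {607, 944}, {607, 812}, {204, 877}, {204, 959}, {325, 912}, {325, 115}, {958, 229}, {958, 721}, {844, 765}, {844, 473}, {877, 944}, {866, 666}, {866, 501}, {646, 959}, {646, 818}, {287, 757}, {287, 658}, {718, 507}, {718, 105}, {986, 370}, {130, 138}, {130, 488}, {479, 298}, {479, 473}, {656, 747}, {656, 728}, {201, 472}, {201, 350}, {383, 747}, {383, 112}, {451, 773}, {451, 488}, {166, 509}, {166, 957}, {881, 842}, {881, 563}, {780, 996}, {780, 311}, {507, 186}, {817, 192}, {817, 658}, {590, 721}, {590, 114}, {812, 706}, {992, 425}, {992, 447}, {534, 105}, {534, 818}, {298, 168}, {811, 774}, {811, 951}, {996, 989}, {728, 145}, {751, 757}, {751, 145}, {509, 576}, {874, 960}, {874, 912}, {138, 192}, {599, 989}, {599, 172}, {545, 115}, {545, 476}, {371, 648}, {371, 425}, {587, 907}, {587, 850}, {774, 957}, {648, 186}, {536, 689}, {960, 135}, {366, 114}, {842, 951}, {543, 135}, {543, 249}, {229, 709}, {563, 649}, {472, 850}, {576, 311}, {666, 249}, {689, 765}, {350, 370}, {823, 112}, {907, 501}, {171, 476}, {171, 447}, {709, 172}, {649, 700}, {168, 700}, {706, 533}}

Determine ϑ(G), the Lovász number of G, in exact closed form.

Vertex 751 has 2 neighbors: 757, 145.
N(811) = {774, 951}, |N(811)| = 2.
deg(311) = 2; N(311) = {780, 576}.
Vertex 145 has 2 neighbors: 728, 751.
99-vertex 2-regular graph: connected 2-regular on 99 ⇒ C_{99}.
spec(A) ≈ [2.0, 1.996, 1.984, 1.964, 1.936, 1.9, 1.857, 1.806, 1.748, 1.683, 1.611, 1.532, 1.447, 1.357, 1.261, 1.16, 1.054, 0.945, 0.831, 0.714, 0.594, 0.472, 0.347, 0.222, 0.095, -0.032, -0.158, -0.285, -0.41, -0.533, -0.654, -0.773, -0.888, -1.0, -1.108, -1.211, -1.31, -1.403, -1.491, -1.572, -1.647, -1.716, -1.778, -1.832, -1.879, -1.919, -1.951, -1.975, -1.991, -1.999] (distinct, 3 d.p.).
−99·(-2*cos(pi/99)) / ((2)−(-2*cos(pi/99))) = 99*cos(pi/99)/(cos(pi/99) + 1) = ϑ(G).
= 49.487536287… (decimal).
Lovász sandwich 49 ≤ 99*cos(pi/99)/(cos(pi/99) + 1) ≤ 50: both strict.

99*cos(pi/99)/(cos(pi/99) + 1)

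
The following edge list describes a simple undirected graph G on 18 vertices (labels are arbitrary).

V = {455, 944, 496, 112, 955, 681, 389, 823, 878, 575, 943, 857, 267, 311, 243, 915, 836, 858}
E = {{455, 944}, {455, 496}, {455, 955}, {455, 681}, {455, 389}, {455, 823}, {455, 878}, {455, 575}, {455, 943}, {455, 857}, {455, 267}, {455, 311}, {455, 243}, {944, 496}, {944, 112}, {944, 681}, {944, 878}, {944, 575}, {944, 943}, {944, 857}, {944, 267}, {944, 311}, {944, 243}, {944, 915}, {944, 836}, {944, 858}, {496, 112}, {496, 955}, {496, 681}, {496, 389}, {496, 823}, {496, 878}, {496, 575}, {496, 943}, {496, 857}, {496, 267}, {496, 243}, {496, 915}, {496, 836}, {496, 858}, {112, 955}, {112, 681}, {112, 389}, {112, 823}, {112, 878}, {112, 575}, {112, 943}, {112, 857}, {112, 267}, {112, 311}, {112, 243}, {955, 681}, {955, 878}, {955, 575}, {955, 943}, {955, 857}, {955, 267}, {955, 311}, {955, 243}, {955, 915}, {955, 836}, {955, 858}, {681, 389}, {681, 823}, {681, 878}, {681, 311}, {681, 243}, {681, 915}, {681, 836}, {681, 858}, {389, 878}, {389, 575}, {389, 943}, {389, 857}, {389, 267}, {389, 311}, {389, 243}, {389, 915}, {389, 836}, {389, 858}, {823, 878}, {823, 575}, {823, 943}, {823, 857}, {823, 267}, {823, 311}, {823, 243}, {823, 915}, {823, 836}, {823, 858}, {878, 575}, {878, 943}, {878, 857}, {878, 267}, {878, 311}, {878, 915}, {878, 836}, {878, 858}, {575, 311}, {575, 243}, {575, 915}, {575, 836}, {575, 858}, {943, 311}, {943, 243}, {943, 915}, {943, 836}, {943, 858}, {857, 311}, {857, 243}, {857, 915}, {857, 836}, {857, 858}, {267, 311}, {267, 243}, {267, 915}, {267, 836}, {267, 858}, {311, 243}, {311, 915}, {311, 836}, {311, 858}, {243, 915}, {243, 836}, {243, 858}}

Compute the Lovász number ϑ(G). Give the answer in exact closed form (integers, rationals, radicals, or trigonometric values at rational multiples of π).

5

N(496) = {455, 944, 112, 955, 681, 389, 823, 878, 575, 943, 857, 267, 243, 915, 836, 858}, |N(496)| = 16.
N(575) = {455, 944, 496, 112, 955, 389, 823, 878, 311, 243, 915, 836, 858}, |N(575)| = 13.
Vertex 915 has 13 neighbors: 944, 496, 955, 681, 389, 823, 878, 575, 943, 857, 267, 311, 243.
Vertex 311 has 16 neighbors: 455, 944, 112, 955, 681, 389, 823, 878, 575, 943, 857, 267, 243, 915, 836, 858.
G = K_{5,5,4,2,2}: α = 5 = χ(Ḡ), so ϑ = 5.
ϑ(G) ≈ 5.0000000.
5 ≤ 5 ≤ 5: collapsed.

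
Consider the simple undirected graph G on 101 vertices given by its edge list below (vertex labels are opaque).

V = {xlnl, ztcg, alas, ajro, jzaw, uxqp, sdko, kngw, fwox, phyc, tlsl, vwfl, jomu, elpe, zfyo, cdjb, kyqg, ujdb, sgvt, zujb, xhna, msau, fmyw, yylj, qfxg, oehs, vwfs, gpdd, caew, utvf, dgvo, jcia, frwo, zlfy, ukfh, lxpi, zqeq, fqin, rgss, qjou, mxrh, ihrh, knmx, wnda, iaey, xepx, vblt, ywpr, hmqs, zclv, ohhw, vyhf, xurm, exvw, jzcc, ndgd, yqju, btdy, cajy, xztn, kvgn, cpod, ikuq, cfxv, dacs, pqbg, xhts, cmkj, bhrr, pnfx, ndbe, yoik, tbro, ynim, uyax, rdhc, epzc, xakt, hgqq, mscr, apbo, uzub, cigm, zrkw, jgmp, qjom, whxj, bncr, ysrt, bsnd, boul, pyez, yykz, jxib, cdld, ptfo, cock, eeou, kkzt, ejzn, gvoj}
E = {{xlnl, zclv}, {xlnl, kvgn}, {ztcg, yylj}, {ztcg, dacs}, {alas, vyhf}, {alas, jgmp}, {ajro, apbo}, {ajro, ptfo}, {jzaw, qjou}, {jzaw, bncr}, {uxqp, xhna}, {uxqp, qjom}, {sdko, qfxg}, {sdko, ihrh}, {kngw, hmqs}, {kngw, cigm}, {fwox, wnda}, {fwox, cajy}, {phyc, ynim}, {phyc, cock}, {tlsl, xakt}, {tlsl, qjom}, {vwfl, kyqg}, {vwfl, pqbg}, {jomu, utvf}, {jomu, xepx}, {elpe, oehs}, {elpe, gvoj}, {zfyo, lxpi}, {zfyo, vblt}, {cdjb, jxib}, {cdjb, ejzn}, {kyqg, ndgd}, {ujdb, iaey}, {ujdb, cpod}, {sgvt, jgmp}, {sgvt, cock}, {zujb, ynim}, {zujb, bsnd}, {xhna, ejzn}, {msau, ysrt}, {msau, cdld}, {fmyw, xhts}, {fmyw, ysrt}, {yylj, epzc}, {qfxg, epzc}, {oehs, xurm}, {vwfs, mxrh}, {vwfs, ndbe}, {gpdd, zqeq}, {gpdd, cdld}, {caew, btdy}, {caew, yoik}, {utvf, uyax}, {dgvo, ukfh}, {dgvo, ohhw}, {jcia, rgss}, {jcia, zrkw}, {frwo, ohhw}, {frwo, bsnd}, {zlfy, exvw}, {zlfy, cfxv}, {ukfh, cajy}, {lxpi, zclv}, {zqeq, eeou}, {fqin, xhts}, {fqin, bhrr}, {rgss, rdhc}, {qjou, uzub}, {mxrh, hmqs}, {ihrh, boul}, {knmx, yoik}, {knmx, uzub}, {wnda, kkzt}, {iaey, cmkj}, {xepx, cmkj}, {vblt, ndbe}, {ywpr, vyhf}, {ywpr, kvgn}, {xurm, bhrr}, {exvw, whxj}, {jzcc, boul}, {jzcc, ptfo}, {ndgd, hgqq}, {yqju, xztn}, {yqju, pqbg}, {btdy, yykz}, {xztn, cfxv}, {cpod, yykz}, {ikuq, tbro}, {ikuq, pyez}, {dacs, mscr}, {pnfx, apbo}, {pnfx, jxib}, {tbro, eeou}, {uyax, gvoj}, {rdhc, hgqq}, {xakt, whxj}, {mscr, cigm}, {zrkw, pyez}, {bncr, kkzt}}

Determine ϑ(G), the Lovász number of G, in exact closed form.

101*cos(pi/101)/(cos(pi/101) + 1)

deg(sgvt) = 2; N(sgvt) = {jgmp, cock}.
N(qfxg) = {sdko, epzc}, |N(qfxg)| = 2.
deg(hgqq) = 2; N(hgqq) = {ndgd, rdhc}.
N(jomu) = {utvf, xepx}, |N(jomu)| = 2.
deg(v) = 2 for all v (|V|=101); a single 101-cycle (edge-transitive).
A has 51 distinct eigenvalues ≈ [2.0, 1.99613, 1.98454, 1.96527, 1.9384, 1.90403, 1.86229, 1.81335, 1.75739, 1.69463, 1.62532, 1.54971, 1.46812, 1.38084, 1.28822, 1.19062, 1.08841, 0.98199, 0.87177, 0.75818, 0.64165, 0.52264, 0.40161, 0.27903, 0.15537, 0.0311, -0.09328, -0.2173, -0.34049, -0.46235, -0.58243, -0.70025, -0.81537, -0.92733, -1.0357, -1.14006, -1.24002, -1.33518, -1.42517, -1.50965, -1.58828, -1.66078, -1.72684, -1.78623, -1.83871, -1.88407, -1.92214, -1.95278, -1.97586, -1.9913, -1.99903].
λ_max=2, λ_min=-2*cos(pi/101); ϑ = −101·λ_min/(λ_max−λ_min) = 101*cos(pi/101)/(cos(pi/101) + 1).
Numerically 50.487783173.
50 ≤ 101*cos(pi/101)/(cos(pi/101) + 1) ≤ 51: both strict.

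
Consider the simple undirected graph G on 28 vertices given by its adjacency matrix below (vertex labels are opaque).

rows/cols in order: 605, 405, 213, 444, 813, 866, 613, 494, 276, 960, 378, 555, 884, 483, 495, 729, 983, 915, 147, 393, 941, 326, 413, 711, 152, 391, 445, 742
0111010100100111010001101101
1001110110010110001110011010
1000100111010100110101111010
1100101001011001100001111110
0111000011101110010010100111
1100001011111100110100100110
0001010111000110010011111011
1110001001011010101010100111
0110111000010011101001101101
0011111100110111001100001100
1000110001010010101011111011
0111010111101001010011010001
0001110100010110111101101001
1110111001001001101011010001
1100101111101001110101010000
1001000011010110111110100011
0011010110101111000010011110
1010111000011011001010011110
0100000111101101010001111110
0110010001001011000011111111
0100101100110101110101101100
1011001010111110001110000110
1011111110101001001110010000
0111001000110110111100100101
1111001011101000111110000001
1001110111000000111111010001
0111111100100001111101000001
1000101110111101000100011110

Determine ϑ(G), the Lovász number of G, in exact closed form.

N(413) = {605, 213, 444, 813, 866, 613, 494, 276, 378, 884, 729, 147, 393, 941, 711}, |N(413)| = 15.
deg(147) = 15; N(147) = {405, 494, 276, 960, 378, 884, 483, 729, 915, 326, 413, 711, 152, 391, 445}.
Vertex 813 has 15 neighbors: 405, 213, 444, 276, 960, 378, 884, 483, 495, 915, 941, 413, 391, 445, 742.
Vertex 742 has 15 neighbors: 605, 813, 613, 494, 276, 378, 555, 884, 483, 729, 393, 711, 152, 391, 445.
28-vertex 15-regular graph: Kneser K(8,2) on C(8,2)=28 vertices.
The 3 distinct eigenvalues: [15.0, 1.0, -5.0].
ϑ = −N·λ_min/(λ_max−λ_min) = −28·(-5)/(15−(-5)) = 7.
ϑ(G) ≈ 7.000000.

7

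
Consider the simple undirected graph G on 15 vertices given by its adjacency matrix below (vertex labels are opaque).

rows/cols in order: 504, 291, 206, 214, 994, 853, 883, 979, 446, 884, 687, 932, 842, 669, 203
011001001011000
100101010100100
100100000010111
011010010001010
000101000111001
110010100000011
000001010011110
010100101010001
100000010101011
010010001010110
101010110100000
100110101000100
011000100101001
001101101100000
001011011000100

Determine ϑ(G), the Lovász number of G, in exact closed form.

Vertex 883 has 6 neighbors: 853, 979, 687, 932, 842, 669.
deg(687) = 6; N(687) = {504, 206, 994, 883, 979, 884}.
Vertex 206 has 6 neighbors: 504, 214, 687, 842, 669, 203.
deg(203) = 6; N(203) = {206, 994, 853, 979, 446, 842}.
deg(v) = 6 for all v (|V|=15); this is K(6,2), the Kneser graph.
The 3 distinct eigenvalues: [6.0, 1.0, -3.0].
With N=15: ϑ(G) = 15·(-1*(-3))/(6−(-3)) = 5.
Numerically 5.00000000.

5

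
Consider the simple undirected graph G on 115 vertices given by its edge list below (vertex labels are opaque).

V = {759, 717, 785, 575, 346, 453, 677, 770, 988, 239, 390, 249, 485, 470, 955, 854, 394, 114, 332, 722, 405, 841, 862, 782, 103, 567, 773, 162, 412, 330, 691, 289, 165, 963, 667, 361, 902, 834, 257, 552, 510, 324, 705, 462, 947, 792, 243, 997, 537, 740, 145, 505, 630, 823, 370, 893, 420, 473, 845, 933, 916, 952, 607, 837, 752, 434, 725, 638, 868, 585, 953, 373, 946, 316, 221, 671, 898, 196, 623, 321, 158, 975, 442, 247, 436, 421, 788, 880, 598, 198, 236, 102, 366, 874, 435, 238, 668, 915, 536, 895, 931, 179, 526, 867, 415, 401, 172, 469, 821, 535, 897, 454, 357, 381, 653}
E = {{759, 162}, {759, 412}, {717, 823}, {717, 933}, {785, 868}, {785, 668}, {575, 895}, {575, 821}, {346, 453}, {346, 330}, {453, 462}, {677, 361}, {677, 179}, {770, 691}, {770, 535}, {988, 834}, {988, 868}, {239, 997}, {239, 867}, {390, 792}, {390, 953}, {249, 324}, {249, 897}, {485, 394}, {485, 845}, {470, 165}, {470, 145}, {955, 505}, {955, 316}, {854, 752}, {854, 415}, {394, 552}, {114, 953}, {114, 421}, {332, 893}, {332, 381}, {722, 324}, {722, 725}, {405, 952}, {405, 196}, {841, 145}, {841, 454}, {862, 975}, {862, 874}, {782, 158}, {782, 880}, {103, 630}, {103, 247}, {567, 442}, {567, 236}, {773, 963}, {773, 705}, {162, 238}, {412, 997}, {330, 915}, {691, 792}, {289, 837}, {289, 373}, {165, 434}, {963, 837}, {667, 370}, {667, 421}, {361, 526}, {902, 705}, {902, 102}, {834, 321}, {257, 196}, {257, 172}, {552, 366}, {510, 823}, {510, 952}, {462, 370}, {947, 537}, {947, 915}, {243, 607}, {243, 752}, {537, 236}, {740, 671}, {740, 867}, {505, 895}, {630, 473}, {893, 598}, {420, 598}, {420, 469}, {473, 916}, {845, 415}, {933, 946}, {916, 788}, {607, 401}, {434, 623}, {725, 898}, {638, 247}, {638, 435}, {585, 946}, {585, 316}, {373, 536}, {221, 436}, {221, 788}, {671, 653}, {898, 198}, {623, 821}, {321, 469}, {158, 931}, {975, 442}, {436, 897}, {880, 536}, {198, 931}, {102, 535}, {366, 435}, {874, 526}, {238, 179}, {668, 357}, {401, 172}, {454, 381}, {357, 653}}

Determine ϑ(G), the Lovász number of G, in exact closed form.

115*cos(pi/115)/(cos(pi/115) + 1)

deg(691) = 2; N(691) = {770, 792}.
deg(289) = 2; N(289) = {837, 373}.
deg(898) = 2; N(898) = {725, 198}.
deg(725) = 2; N(725) = {722, 898}.
Regular of degree 2 on 115 vertices: this is C_{115}, the 115-cycle.
spec(A) ≈ [2.0, 1.997, 1.9881, 1.9732, 1.9524, 1.9258, 1.8935, 1.8555, 1.812, 1.763, 1.7088, 1.6495, 1.5853, 1.5164, 1.4429, 1.3651, 1.2832, 1.1976, 1.1083, 1.0157, 0.9201, 0.8218, 0.721, 0.618, 0.5132, 0.4069, 0.2994, 0.1909, 0.0819, -0.0273, -0.1365, -0.2452, -0.3533, -0.4602, -0.5658, -0.6698, -0.7717, -0.8713, -0.9683, -1.0624, -1.1534, -1.2409, -1.3247, -1.4045, -1.4802, -1.5514, -1.618, -1.6798, -1.7366, -1.7882, -1.8344, -1.8752, -1.9104, -1.9399, -1.9635, -1.9814, -1.9933, -1.9993] (distinct, 4 d.p.).
Lovász: ϑ = −115(-2*cos(pi/115))/(2+-(-1)*2*cos(pi/115)) = 115*cos(pi/115)/(cos(pi/115) + 1).
ϑ(G) ≈ 57.48927083.
57 ≤ 115*cos(pi/115)/(cos(pi/115) + 1) ≤ 58: both strict.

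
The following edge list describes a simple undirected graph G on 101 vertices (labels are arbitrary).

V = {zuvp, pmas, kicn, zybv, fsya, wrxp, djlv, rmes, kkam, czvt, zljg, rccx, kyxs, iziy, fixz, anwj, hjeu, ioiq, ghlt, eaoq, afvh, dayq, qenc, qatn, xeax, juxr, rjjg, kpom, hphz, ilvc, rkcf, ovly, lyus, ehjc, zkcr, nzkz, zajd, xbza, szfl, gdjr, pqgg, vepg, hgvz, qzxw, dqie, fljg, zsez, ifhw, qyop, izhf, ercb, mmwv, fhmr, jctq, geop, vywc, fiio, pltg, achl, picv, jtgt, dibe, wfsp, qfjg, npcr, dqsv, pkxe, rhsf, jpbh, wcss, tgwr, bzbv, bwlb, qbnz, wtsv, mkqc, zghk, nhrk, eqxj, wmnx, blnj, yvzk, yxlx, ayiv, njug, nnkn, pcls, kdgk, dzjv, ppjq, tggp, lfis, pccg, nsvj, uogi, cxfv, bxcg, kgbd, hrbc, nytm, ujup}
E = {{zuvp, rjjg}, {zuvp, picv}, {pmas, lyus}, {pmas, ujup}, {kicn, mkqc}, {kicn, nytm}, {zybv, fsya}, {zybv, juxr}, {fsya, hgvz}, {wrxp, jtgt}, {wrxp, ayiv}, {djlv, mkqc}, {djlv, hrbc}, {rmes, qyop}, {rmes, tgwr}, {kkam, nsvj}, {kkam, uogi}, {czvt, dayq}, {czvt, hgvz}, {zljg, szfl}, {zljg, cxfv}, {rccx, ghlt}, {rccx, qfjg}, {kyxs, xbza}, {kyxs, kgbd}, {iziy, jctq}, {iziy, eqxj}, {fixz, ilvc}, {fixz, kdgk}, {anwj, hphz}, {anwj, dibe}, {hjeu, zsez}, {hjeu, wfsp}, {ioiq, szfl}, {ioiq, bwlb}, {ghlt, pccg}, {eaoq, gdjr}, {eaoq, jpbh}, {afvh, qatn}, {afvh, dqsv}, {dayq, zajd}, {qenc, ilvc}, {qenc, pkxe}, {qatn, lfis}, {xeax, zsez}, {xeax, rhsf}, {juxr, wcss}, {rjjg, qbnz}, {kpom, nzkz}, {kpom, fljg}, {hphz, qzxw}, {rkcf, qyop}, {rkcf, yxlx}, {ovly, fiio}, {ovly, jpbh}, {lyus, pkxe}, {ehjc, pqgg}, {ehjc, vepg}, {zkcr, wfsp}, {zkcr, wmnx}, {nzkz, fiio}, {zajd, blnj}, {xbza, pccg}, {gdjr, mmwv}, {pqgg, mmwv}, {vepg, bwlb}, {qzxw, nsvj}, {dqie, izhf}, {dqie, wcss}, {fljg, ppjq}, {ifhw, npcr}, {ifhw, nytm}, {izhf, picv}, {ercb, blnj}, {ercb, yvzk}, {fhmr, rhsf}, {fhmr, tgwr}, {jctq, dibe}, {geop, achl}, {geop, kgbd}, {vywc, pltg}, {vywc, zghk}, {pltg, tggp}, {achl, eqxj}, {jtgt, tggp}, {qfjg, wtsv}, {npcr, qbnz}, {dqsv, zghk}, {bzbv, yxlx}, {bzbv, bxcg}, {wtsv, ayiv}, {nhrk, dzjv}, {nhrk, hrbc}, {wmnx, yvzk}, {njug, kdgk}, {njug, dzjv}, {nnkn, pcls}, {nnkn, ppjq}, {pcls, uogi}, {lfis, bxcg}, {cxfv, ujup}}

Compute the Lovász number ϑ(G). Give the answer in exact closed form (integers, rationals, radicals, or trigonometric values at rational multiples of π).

Vertex qzxw has 2 neighbors: hphz, nsvj.
Vertex czvt has 2 neighbors: dayq, hgvz.
deg(yvzk) = 2; N(yvzk) = {ercb, wmnx}.
Vertex xeax has 2 neighbors: zsez, rhsf.
deg(v) = 2 for all v (|V|=101); a single 101-cycle (edge-transitive).
A has 51 distinct eigenvalues ≈ [2.0, 1.996131, 1.98454, 1.96527, 1.938398, 1.904026, 1.862288, 1.813345, 1.757387, 1.694629, 1.625316, 1.549714, 1.468117, 1.38084, 1.288221, 1.190618, 1.088408, 0.981988, 0.871769, 0.758177, 0.641652, 0.522644, 0.401614, 0.279031, 0.155368, 0.031104, -0.093281, -0.217304, -0.340487, -0.462353, -0.582429, -0.700253, -0.815367, -0.927327, -1.035699, -1.140065, -1.240019, -1.335176, -1.425168, -1.509646, -1.588283, -1.660776, -1.726843, -1.78623, -1.838706, -1.884069, -1.922142, -1.952779, -1.975861, -1.991299, -1.999033].
Lovász (edge-transitive): ϑ = −101·(-2*cos(pi/101))/((2)−(-2*cos(pi/101))) = 101*cos(pi/101)/(cos(pi/101) + 1).
ϑ(G) ≈ 50.4878.
α=50, χ(Ḡ)=51; ϑ=101*cos(pi/101)/(cos(pi/101) + 1) lies between (both strict).

101*cos(pi/101)/(cos(pi/101) + 1)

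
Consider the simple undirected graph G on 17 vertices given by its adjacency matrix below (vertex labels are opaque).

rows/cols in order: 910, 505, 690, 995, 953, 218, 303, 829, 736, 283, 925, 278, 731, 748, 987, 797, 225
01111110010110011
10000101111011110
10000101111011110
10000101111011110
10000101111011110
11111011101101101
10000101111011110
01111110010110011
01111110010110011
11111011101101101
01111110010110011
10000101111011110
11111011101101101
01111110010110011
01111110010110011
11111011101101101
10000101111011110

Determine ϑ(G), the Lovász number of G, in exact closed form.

7

Vertex 278 has 10 neighbors: 910, 218, 829, 736, 283, 925, 731, 748, 987, 797.
N(225) = {910, 218, 829, 736, 283, 925, 731, 748, 987, 797}, |N(225)| = 10.
deg(505) = 10; N(505) = {910, 218, 829, 736, 283, 925, 731, 748, 987, 797}.
deg(829) = 11; N(829) = {505, 690, 995, 953, 218, 303, 283, 278, 731, 797, 225}.
Complete 3-partite, parts [7, 6, 4]: perfect, ϑ = α = 7.
= 7.0000… (decimal).
Lovász sandwich 7 ≤ 7 ≤ 7: collapsed.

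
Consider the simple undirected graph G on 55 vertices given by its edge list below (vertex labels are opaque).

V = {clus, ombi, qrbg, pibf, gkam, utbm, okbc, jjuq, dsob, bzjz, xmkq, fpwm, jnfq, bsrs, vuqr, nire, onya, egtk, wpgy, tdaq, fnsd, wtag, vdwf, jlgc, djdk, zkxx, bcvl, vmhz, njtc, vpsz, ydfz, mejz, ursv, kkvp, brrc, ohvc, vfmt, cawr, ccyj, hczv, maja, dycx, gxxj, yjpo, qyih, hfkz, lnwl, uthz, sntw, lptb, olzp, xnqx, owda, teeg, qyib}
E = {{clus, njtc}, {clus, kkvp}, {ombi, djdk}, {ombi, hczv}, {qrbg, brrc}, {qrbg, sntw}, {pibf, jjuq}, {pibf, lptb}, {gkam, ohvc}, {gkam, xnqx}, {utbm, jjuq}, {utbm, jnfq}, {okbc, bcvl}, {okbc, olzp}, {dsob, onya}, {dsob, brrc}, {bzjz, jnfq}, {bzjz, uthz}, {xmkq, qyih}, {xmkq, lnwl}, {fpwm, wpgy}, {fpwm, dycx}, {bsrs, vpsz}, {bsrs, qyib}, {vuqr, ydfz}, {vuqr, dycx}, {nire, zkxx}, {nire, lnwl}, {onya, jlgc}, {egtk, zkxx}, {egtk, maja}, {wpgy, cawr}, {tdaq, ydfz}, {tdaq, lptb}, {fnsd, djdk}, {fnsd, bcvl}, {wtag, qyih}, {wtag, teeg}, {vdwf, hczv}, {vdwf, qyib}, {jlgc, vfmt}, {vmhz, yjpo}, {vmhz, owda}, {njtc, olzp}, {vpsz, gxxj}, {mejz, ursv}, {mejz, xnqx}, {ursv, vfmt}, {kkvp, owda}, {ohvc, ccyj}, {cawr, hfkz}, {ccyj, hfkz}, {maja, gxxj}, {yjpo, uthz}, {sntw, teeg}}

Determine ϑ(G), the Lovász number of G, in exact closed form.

N(ombi) = {djdk, hczv}, |N(ombi)| = 2.
deg(zkxx) = 2; N(zkxx) = {nire, egtk}.
Vertex onya has 2 neighbors: dsob, jlgc.
deg(owda) = 2; N(owda) = {vmhz, kkvp}.
55-vertex 2-regular graph: this is C_{55}, the 55-cycle.
The 28 distinct eigenvalues: [2.0, 1.987, 1.948, 1.8837, 1.7948, 1.6825, 1.5483, 1.3939, 1.2213, 1.0328, 0.8308, 0.618, 0.3972, 0.1712, -0.0571, -0.2846, -0.5084, -0.7256, -0.9333, -1.1289, -1.3097, -1.4735, -1.618, -1.7415, -1.8422, -1.919, -1.9707, -1.9967].
Lovász (edge-transitive): ϑ = −55·(-2*cos(pi/55))/((2)−(-2*cos(pi/55))) = 55*cos(pi/55)/(cos(pi/55) + 1).
ϑ(G) ≈ 27.47755688.
Lovász sandwich 27 ≤ 55*cos(pi/55)/(cos(pi/55) + 1) ≤ 28: both strict.

55*cos(pi/55)/(cos(pi/55) + 1)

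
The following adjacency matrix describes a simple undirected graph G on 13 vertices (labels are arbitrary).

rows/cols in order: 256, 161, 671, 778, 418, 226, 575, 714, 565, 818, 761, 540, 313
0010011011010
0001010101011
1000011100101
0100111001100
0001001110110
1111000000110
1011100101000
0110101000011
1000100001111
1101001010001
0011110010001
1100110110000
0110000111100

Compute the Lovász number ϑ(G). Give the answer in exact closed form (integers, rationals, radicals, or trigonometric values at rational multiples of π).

deg(226) = 6; N(226) = {256, 161, 671, 778, 761, 540}.
deg(671) = 6; N(671) = {256, 226, 575, 714, 761, 313}.
Vertex 565 has 6 neighbors: 256, 418, 818, 761, 540, 313.
N(313) = {161, 671, 714, 565, 818, 761}, |N(313)| = 6.
G on 13 vertices is 6-regular; SR(13,6,2,3) — a Paley graph.
A has 3 distinct eigenvalues ≈ [6.0, 1.303, -2.303].
λ_max=6, λ_min=-sqrt(13)/2 - 1/2; ϑ = −13·λ_min/(λ_max−λ_min) = sqrt(13).
= 3.60555128… (decimal).

sqrt(13)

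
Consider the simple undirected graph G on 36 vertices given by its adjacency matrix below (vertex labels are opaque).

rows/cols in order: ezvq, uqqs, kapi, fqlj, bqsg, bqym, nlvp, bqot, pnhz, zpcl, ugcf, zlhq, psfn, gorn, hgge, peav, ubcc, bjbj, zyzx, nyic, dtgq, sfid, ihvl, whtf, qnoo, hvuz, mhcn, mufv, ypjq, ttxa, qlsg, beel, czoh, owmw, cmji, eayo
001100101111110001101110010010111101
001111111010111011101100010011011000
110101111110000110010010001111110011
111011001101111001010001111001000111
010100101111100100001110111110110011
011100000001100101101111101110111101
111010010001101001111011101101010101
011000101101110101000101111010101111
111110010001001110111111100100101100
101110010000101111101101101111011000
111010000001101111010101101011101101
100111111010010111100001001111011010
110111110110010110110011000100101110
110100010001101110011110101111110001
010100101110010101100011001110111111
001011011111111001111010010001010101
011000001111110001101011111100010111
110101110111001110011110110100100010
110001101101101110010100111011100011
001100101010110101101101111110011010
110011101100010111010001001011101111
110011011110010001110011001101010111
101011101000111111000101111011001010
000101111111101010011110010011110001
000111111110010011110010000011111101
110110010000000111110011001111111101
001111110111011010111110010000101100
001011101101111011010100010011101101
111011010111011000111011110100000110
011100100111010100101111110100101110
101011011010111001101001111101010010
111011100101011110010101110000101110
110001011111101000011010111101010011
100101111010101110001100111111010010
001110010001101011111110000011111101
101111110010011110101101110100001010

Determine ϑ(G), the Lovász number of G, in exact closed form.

8

N(gorn) = {ezvq, uqqs, fqlj, bqot, zlhq, psfn, hgge, peav, ubcc, nyic, dtgq, sfid, ihvl, qnoo, mhcn, mufv, ypjq, ttxa, qlsg, beel, eayo}, |N(gorn)| = 21.
N(zyzx) = {ezvq, uqqs, bqym, nlvp, pnhz, zpcl, zlhq, psfn, hgge, peav, ubcc, nyic, sfid, qnoo, hvuz, mhcn, ypjq, ttxa, qlsg, cmji, eayo}, |N(zyzx)| = 21.
deg(peav) = 21; N(peav) = {kapi, bqsg, bqym, bqot, pnhz, zpcl, ugcf, zlhq, psfn, gorn, hgge, bjbj, zyzx, nyic, dtgq, ihvl, hvuz, ttxa, beel, owmw, eayo}.
Vertex fqlj has 21 neighbors: ezvq, uqqs, kapi, bqsg, bqym, pnhz, zpcl, zlhq, psfn, gorn, hgge, bjbj, nyic, whtf, qnoo, hvuz, mhcn, ttxa, owmw, cmji, eayo.
G on 36 vertices is 21-regular; this is K(9,2), the Kneser graph.
Distinct eigenvalues (to 3 d.p.): [21.0, 1.0, -6.0].
ϑ = −N·λ_min/(λ_max−λ_min) = −36·(-6)/(21−(-6)) = 8.
Numerically 8.0000.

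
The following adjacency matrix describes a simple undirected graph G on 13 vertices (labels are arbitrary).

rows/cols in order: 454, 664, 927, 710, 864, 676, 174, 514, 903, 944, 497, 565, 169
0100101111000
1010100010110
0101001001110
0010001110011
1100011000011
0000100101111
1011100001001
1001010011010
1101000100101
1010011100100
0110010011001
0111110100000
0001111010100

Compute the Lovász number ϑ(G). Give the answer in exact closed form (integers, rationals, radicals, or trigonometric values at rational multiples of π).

N(944) = {454, 927, 676, 174, 514, 497}, |N(944)| = 6.
N(454) = {664, 864, 174, 514, 903, 944}, |N(454)| = 6.
deg(676) = 6; N(676) = {864, 514, 944, 497, 565, 169}.
deg(927) = 6; N(927) = {664, 710, 174, 944, 497, 565}.
Every vertex has degree 6 (N=13); Paley(13): SR with (k,λ,μ)=(6,2,3).
The 3 distinct eigenvalues: [6.0, 1.302776, -2.302776].
Lovász: ϑ = −13(-sqrt(13)/2 - 1/2)/(6+-(-sqrt(13)/2 - 1/2)) = sqrt(13).
= 3.605551275… (decimal).

sqrt(13)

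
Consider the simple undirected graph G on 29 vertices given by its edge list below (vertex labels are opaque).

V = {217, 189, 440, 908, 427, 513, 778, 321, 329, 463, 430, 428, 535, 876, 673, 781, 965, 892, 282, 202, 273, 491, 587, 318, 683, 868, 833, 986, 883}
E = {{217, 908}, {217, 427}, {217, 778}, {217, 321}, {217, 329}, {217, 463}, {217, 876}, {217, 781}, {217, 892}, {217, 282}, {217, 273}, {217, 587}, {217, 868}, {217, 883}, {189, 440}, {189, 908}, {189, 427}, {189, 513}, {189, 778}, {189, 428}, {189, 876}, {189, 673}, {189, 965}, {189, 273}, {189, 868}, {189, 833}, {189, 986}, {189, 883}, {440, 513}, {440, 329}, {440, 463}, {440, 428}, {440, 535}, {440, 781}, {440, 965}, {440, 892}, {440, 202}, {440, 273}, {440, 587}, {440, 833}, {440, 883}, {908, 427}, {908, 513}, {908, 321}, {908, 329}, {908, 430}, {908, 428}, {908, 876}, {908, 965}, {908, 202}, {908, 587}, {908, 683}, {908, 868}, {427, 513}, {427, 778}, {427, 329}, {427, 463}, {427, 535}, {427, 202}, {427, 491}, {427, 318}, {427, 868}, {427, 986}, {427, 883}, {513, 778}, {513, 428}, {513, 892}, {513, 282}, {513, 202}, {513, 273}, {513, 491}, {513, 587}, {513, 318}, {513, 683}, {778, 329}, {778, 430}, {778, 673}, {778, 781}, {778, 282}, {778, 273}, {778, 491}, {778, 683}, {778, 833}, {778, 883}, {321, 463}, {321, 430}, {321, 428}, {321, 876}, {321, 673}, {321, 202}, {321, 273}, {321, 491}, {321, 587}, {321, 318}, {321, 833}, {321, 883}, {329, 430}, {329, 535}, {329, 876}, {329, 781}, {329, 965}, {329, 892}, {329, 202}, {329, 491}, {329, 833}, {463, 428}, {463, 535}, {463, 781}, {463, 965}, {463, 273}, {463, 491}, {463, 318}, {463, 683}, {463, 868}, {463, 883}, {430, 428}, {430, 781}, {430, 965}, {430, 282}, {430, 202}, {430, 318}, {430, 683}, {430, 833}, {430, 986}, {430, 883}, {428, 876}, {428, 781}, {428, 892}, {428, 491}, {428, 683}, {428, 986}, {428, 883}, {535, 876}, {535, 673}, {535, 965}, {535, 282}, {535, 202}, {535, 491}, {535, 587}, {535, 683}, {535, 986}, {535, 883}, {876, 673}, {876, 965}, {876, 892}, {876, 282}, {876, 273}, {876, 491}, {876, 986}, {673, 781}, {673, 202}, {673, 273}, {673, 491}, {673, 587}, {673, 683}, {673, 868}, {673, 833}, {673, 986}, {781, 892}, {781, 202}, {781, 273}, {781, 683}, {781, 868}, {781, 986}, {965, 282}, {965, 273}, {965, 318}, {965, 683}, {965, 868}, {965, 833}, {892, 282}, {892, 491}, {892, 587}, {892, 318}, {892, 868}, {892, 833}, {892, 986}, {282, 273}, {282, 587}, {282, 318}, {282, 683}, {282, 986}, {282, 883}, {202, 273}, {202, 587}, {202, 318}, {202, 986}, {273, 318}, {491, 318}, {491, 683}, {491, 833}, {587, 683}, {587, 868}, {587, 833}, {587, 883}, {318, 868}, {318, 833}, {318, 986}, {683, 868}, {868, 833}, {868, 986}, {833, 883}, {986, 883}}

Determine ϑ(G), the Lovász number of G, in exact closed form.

N(491) = {427, 513, 778, 321, 329, 463, 428, 535, 876, 673, 892, 318, 683, 833}, |N(491)| = 14.
deg(965) = 14; N(965) = {189, 440, 908, 329, 463, 430, 535, 876, 282, 273, 318, 683, 868, 833}.
Vertex 321 has 14 neighbors: 217, 908, 463, 430, 428, 876, 673, 202, 273, 491, 587, 318, 833, 883.
deg(440) = 14; N(440) = {189, 513, 329, 463, 428, 535, 781, 965, 892, 202, 273, 587, 833, 883}.
14-regular, N=29; Paley(29): SR with (k,λ,μ)=(14,6,7).
The 3 distinct eigenvalues: [14.0, 2.1926, -3.1926].
Lovász: ϑ = −29(-sqrt(29)/2 - 1/2)/(14+-(-sqrt(29)/2 - 1/2)) = sqrt(29).
ϑ(G) ≈ 5.38516481.

sqrt(29)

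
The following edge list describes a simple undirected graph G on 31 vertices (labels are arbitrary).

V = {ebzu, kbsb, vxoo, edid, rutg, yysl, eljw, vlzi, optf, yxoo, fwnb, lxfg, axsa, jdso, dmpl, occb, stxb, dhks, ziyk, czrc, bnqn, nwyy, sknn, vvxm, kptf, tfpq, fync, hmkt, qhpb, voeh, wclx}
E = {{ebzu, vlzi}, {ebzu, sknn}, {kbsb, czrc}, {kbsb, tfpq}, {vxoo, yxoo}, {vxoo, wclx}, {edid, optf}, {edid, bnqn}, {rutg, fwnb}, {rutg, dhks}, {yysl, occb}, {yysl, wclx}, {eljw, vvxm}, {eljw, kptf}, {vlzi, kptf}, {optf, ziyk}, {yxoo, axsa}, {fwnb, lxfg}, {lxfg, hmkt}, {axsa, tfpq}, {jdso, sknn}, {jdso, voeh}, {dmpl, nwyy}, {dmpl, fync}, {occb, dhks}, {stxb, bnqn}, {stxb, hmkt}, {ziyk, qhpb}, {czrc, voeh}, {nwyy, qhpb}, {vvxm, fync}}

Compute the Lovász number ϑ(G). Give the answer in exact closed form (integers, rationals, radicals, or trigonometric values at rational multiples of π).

Vertex tfpq has 2 neighbors: kbsb, axsa.
deg(fwnb) = 2; N(fwnb) = {rutg, lxfg}.
N(qhpb) = {ziyk, nwyy}, |N(qhpb)| = 2.
Vertex fync has 2 neighbors: dmpl, vvxm.
31-vertex 2-regular graph: the odd cycle C_{31}.
spec(A) ≈ [2.0, 1.95906, 1.83792, 1.64153, 1.37793, 1.05793, 0.69461, 0.30286, -0.1013, -0.50131, -0.88079, -1.22421, -1.51752, -1.74869, -1.90828, -1.98974] (distinct, 5 d.p.).
ϑ = −N·λ_min/(λ_max−λ_min) = −31·(-2*cos(pi/31))/(2−(-2*cos(pi/31))) = 31*cos(pi/31)/(cos(pi/31) + 1).
≈ 15.4601 (to 4 d.p.).
15 ≤ 31*cos(pi/31)/(cos(pi/31) + 1) ≤ 16: both strict.

31*cos(pi/31)/(cos(pi/31) + 1)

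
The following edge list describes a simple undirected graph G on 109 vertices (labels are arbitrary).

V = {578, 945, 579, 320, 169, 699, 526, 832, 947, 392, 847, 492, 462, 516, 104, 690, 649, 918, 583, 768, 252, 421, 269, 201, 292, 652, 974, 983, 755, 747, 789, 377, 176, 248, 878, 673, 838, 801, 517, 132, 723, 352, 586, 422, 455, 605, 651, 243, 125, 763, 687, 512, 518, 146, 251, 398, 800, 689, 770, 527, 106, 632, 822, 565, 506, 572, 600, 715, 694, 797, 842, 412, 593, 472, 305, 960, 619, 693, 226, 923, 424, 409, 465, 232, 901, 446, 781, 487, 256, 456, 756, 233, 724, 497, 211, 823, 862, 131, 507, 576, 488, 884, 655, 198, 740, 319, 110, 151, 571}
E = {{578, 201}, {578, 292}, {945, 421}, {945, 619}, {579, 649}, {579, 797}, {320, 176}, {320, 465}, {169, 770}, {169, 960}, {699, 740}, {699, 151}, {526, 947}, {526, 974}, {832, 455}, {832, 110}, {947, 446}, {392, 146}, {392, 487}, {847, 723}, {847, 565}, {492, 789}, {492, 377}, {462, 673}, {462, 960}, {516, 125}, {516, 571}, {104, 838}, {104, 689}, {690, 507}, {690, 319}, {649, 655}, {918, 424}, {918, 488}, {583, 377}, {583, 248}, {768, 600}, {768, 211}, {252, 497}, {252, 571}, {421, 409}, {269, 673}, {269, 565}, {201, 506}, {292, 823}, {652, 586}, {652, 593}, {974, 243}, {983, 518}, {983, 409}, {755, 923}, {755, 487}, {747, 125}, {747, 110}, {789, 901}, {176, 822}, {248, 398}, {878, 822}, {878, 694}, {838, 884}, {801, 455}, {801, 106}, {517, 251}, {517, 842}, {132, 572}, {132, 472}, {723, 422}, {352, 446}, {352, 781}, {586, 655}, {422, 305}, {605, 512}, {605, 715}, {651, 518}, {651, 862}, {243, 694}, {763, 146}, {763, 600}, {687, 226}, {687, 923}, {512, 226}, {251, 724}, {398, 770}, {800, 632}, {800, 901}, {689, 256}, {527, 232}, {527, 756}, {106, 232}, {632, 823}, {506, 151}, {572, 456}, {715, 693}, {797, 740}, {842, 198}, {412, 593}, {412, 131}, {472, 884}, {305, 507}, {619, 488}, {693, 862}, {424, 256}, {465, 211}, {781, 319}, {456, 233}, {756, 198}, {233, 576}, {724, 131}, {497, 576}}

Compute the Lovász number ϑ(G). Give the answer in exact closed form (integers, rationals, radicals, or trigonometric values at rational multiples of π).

109*cos(pi/109)/(cos(pi/109) + 1)

Vertex 583 has 2 neighbors: 377, 248.
deg(755) = 2; N(755) = {923, 487}.
deg(398) = 2; N(398) = {248, 770}.
N(506) = {201, 151}, |N(506)| = 2.
G on 109 vertices is 2-regular; this is C_{109}, the 109-cycle.
A has 55 distinct eigenvalues ≈ [2.0, 1.9967, 1.9867, 1.9702, 1.9471, 1.9175, 1.8816, 1.8394, 1.7911, 1.7368, 1.6768, 1.6112, 1.5403, 1.4642, 1.3833, 1.2978, 1.208, 1.1141, 1.0166, 0.9157, 0.8117, 0.7051, 0.5961, 0.4851, 0.3725, 0.2587, 0.144, 0.0288, -0.0864, -0.2014, -0.3157, -0.429, -0.5408, -0.6508, -0.7587, -0.8641, -0.9665, -1.0658, -1.1615, -1.2534, -1.3411, -1.4244, -1.5029, -1.5764, -1.6447, -1.7075, -1.7647, -1.816, -1.8612, -1.9003, -1.9331, -1.9594, -1.9793, -1.9925, -1.9992].
With N=109: ϑ(G) = 109·(-(-1)*2*cos(pi/109))/(2−(-2*cos(pi/109))) = 109*cos(pi/109)/(cos(pi/109) + 1).
≈ 54.48868008 (to 8 d.p.).
54 ≤ 109*cos(pi/109)/(cos(pi/109) + 1) ≤ 55: both strict.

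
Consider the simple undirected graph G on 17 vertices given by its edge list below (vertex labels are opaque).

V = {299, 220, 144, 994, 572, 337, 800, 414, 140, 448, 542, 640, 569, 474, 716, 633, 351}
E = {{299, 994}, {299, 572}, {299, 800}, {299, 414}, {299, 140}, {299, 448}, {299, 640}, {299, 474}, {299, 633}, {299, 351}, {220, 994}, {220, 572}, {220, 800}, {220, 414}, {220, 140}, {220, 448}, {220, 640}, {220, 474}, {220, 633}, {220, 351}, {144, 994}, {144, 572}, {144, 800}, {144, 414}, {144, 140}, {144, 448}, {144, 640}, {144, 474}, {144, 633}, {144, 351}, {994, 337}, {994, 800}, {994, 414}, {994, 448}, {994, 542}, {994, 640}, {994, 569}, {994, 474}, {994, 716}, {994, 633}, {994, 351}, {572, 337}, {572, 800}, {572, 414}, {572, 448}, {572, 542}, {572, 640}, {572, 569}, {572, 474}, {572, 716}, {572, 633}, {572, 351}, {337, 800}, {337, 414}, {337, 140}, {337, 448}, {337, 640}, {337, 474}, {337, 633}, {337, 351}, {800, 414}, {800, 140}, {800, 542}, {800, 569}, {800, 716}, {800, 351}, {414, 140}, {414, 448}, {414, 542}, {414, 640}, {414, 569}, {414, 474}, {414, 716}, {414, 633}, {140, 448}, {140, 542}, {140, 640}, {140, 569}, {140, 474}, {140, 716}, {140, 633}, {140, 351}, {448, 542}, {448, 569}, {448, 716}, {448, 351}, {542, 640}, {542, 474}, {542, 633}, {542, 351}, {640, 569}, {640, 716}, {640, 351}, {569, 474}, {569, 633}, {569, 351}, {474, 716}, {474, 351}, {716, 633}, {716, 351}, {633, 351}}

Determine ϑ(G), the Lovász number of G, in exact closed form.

deg(633) = 12; N(633) = {299, 220, 144, 994, 572, 337, 414, 140, 542, 569, 716, 351}.
N(337) = {994, 572, 800, 414, 140, 448, 640, 474, 633, 351}, |N(337)| = 10.
Vertex 640 has 12 neighbors: 299, 220, 144, 994, 572, 337, 414, 140, 542, 569, 716, 351.
Vertex 414 has 15 neighbors: 299, 220, 144, 994, 572, 337, 800, 140, 448, 542, 640, 569, 474, 716, 633.
K_{7,5,3,2} (perfect); ϑ(G) = α(G) = max{7,5,3,2} = 7.
ϑ(G) ≈ 7.000000000.
Lovász sandwich 7 ≤ 7 ≤ 7: collapsed.

7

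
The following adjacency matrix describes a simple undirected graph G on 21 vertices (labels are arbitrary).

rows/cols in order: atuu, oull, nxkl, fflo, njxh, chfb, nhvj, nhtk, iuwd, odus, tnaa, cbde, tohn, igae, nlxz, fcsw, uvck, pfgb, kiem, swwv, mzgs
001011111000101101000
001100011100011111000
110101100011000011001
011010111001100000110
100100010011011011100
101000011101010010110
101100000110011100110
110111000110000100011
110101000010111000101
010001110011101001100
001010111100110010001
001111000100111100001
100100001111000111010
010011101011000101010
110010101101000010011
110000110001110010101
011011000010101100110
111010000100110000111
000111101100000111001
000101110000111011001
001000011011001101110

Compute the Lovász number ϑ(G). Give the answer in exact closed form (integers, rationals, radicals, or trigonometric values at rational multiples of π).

6

N(pfgb) = {atuu, oull, nxkl, njxh, odus, tohn, igae, kiem, swwv, mzgs}, |N(pfgb)| = 10.
Vertex njxh has 10 neighbors: atuu, fflo, nhtk, tnaa, cbde, igae, nlxz, uvck, pfgb, kiem.
Vertex igae has 10 neighbors: oull, njxh, chfb, nhvj, iuwd, tnaa, cbde, fcsw, pfgb, swwv.
deg(fcsw) = 10; N(fcsw) = {atuu, oull, nhvj, nhtk, cbde, tohn, igae, uvck, kiem, mzgs}.
G on 21 vertices is 10-regular; Kneser-type, 2-subsets of [7].
A has 3 distinct eigenvalues ≈ [10.0, 1.0, -4.0].
Lovász (edge-transitive): ϑ = −21·(-4)/((10)−(-4)) = 6.
ϑ(G) ≈ 6.00000000.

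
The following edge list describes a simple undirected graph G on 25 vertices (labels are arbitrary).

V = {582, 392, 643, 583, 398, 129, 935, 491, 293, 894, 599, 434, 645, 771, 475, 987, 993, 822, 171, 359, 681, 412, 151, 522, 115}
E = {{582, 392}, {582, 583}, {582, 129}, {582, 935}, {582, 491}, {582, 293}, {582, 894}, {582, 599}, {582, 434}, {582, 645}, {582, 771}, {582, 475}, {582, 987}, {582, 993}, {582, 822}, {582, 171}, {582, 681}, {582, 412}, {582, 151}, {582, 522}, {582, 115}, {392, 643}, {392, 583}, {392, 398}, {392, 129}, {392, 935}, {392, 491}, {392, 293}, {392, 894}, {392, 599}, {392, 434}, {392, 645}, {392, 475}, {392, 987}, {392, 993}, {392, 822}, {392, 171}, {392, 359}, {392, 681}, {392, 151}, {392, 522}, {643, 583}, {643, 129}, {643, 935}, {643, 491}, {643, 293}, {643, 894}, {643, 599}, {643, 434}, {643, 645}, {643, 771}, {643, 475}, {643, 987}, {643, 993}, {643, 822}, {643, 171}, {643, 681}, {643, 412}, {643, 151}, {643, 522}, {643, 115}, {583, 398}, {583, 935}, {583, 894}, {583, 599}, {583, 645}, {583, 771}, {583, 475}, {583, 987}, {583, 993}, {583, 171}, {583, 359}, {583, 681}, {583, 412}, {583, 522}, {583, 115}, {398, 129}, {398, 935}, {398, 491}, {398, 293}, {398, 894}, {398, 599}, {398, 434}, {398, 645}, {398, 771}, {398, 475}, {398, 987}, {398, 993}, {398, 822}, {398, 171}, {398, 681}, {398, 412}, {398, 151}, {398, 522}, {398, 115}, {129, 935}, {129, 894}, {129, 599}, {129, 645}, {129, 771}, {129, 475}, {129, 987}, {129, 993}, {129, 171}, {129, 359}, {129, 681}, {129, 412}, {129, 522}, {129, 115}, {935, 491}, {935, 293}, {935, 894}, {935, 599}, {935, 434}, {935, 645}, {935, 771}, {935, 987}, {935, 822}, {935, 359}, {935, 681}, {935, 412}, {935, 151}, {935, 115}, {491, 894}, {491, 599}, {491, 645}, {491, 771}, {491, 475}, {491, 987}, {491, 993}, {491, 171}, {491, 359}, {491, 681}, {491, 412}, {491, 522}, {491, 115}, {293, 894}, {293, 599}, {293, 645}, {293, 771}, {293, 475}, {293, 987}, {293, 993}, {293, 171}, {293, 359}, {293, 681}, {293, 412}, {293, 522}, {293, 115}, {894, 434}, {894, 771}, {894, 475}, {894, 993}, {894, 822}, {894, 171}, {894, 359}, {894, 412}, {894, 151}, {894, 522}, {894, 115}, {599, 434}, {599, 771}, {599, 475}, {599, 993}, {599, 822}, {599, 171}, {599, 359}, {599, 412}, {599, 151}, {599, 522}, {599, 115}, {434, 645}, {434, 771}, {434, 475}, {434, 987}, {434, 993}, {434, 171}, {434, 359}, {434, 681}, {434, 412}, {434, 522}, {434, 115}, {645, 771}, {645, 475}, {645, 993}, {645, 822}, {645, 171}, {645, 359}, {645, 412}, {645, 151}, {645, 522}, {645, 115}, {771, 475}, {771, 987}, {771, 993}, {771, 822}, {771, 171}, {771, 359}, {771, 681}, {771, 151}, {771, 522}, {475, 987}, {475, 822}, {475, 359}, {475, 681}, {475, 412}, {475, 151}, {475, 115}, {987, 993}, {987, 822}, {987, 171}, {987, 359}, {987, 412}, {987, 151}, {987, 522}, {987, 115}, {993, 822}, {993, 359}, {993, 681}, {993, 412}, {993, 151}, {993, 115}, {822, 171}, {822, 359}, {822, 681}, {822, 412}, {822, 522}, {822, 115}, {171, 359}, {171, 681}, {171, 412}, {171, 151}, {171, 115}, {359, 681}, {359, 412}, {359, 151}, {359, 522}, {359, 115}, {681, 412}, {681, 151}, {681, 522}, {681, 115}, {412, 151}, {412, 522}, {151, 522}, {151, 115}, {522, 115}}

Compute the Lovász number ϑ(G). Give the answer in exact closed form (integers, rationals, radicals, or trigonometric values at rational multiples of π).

deg(475) = 20; N(475) = {582, 392, 643, 583, 398, 129, 491, 293, 894, 599, 434, 645, 771, 987, 822, 359, 681, 412, 151, 115}.
deg(171) = 20; N(171) = {582, 392, 643, 583, 398, 129, 491, 293, 894, 599, 434, 645, 771, 987, 822, 359, 681, 412, 151, 115}.
N(771) = {582, 643, 583, 398, 129, 935, 491, 293, 894, 599, 434, 645, 475, 987, 993, 822, 171, 359, 681, 151, 522}, |N(771)| = 21.
Vertex 993 has 20 neighbors: 582, 392, 643, 583, 398, 129, 491, 293, 894, 599, 434, 645, 771, 987, 822, 359, 681, 412, 151, 115.
G = K_{7,5,5,4,4}: α = 7 = χ(Ḡ), so ϑ = 7.
Numerically 7.00000000.
Check 7 ≤ 7 ≤ 7: collapsed.

7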